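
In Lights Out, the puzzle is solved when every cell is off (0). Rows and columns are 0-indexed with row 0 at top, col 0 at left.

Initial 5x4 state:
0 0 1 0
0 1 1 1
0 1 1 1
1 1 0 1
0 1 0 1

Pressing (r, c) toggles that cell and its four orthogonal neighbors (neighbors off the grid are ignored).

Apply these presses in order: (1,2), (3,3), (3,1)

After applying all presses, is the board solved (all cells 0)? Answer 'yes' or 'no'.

After press 1 at (1,2):
0 0 0 0
0 0 0 0
0 1 0 1
1 1 0 1
0 1 0 1

After press 2 at (3,3):
0 0 0 0
0 0 0 0
0 1 0 0
1 1 1 0
0 1 0 0

After press 3 at (3,1):
0 0 0 0
0 0 0 0
0 0 0 0
0 0 0 0
0 0 0 0

Lights still on: 0

Answer: yes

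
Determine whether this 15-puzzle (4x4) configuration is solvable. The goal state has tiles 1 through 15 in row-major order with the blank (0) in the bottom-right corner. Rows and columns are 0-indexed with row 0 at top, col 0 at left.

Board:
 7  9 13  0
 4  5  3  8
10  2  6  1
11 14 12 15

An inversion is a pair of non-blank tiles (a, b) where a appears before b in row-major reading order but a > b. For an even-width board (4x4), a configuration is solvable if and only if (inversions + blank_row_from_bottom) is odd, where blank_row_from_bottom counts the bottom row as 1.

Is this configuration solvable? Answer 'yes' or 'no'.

Answer: no

Derivation:
Inversions: 40
Blank is in row 0 (0-indexed from top), which is row 4 counting from the bottom (bottom = 1).
40 + 4 = 44, which is even, so the puzzle is not solvable.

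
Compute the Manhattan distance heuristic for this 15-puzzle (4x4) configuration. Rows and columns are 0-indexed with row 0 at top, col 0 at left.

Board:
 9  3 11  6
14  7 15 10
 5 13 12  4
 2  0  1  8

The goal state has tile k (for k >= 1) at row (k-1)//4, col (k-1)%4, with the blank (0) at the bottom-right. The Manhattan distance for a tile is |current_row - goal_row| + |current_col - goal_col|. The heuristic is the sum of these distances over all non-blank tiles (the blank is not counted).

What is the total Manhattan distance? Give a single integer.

Answer: 34

Derivation:
Tile 9: at (0,0), goal (2,0), distance |0-2|+|0-0| = 2
Tile 3: at (0,1), goal (0,2), distance |0-0|+|1-2| = 1
Tile 11: at (0,2), goal (2,2), distance |0-2|+|2-2| = 2
Tile 6: at (0,3), goal (1,1), distance |0-1|+|3-1| = 3
Tile 14: at (1,0), goal (3,1), distance |1-3|+|0-1| = 3
Tile 7: at (1,1), goal (1,2), distance |1-1|+|1-2| = 1
Tile 15: at (1,2), goal (3,2), distance |1-3|+|2-2| = 2
Tile 10: at (1,3), goal (2,1), distance |1-2|+|3-1| = 3
Tile 5: at (2,0), goal (1,0), distance |2-1|+|0-0| = 1
Tile 13: at (2,1), goal (3,0), distance |2-3|+|1-0| = 2
Tile 12: at (2,2), goal (2,3), distance |2-2|+|2-3| = 1
Tile 4: at (2,3), goal (0,3), distance |2-0|+|3-3| = 2
Tile 2: at (3,0), goal (0,1), distance |3-0|+|0-1| = 4
Tile 1: at (3,2), goal (0,0), distance |3-0|+|2-0| = 5
Tile 8: at (3,3), goal (1,3), distance |3-1|+|3-3| = 2
Sum: 2 + 1 + 2 + 3 + 3 + 1 + 2 + 3 + 1 + 2 + 1 + 2 + 4 + 5 + 2 = 34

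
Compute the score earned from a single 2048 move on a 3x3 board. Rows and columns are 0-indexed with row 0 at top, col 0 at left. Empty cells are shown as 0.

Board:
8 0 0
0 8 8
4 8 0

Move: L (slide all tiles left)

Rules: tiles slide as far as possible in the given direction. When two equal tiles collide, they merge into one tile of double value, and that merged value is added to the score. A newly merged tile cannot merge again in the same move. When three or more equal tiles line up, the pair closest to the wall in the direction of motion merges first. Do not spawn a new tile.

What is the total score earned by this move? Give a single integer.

Answer: 16

Derivation:
Slide left:
row 0: [8, 0, 0] -> [8, 0, 0]  score +0 (running 0)
row 1: [0, 8, 8] -> [16, 0, 0]  score +16 (running 16)
row 2: [4, 8, 0] -> [4, 8, 0]  score +0 (running 16)
Board after move:
 8  0  0
16  0  0
 4  8  0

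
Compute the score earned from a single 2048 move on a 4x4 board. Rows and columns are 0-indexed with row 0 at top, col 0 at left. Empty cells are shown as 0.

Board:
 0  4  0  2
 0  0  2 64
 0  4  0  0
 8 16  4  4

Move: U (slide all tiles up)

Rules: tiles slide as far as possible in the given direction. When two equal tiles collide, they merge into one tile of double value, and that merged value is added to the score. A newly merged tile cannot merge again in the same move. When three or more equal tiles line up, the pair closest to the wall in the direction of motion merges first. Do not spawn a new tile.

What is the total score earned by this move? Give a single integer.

Slide up:
col 0: [0, 0, 0, 8] -> [8, 0, 0, 0]  score +0 (running 0)
col 1: [4, 0, 4, 16] -> [8, 16, 0, 0]  score +8 (running 8)
col 2: [0, 2, 0, 4] -> [2, 4, 0, 0]  score +0 (running 8)
col 3: [2, 64, 0, 4] -> [2, 64, 4, 0]  score +0 (running 8)
Board after move:
 8  8  2  2
 0 16  4 64
 0  0  0  4
 0  0  0  0

Answer: 8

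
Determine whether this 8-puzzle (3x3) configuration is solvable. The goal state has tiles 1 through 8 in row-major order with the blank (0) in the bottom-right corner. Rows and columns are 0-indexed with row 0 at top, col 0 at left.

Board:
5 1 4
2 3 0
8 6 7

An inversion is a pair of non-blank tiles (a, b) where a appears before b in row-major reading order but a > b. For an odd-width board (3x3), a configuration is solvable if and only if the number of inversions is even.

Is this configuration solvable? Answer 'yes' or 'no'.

Inversions (pairs i<j in row-major order where tile[i] > tile[j] > 0): 8
8 is even, so the puzzle is solvable.

Answer: yes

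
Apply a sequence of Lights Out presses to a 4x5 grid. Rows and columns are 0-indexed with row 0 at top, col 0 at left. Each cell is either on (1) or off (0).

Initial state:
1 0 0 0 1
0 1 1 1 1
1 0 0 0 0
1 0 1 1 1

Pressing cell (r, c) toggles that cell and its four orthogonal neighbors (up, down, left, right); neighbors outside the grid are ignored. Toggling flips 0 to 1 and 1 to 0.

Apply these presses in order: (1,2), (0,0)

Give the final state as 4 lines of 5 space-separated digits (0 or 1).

Answer: 0 1 1 0 1
1 0 0 0 1
1 0 1 0 0
1 0 1 1 1

Derivation:
After press 1 at (1,2):
1 0 1 0 1
0 0 0 0 1
1 0 1 0 0
1 0 1 1 1

After press 2 at (0,0):
0 1 1 0 1
1 0 0 0 1
1 0 1 0 0
1 0 1 1 1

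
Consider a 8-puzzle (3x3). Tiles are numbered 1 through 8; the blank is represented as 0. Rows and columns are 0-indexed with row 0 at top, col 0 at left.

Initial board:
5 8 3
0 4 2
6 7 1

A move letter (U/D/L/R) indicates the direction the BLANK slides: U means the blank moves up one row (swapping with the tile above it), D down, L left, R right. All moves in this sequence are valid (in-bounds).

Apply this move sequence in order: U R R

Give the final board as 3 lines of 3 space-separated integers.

Answer: 8 3 0
5 4 2
6 7 1

Derivation:
After move 1 (U):
0 8 3
5 4 2
6 7 1

After move 2 (R):
8 0 3
5 4 2
6 7 1

After move 3 (R):
8 3 0
5 4 2
6 7 1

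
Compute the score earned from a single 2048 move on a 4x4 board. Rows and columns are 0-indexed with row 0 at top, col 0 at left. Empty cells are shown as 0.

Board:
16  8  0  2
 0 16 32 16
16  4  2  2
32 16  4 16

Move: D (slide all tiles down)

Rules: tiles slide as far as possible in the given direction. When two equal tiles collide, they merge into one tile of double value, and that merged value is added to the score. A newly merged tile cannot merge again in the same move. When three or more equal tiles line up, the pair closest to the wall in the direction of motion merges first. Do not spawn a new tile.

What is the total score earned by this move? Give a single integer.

Slide down:
col 0: [16, 0, 16, 32] -> [0, 0, 32, 32]  score +32 (running 32)
col 1: [8, 16, 4, 16] -> [8, 16, 4, 16]  score +0 (running 32)
col 2: [0, 32, 2, 4] -> [0, 32, 2, 4]  score +0 (running 32)
col 3: [2, 16, 2, 16] -> [2, 16, 2, 16]  score +0 (running 32)
Board after move:
 0  8  0  2
 0 16 32 16
32  4  2  2
32 16  4 16

Answer: 32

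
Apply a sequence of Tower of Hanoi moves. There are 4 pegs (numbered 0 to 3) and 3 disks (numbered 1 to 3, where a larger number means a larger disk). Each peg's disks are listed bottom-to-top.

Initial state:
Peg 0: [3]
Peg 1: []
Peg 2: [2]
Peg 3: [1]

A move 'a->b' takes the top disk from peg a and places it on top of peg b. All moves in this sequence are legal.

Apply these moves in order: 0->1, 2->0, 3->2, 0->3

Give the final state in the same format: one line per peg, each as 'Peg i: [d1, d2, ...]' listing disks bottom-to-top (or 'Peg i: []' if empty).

Answer: Peg 0: []
Peg 1: [3]
Peg 2: [1]
Peg 3: [2]

Derivation:
After move 1 (0->1):
Peg 0: []
Peg 1: [3]
Peg 2: [2]
Peg 3: [1]

After move 2 (2->0):
Peg 0: [2]
Peg 1: [3]
Peg 2: []
Peg 3: [1]

After move 3 (3->2):
Peg 0: [2]
Peg 1: [3]
Peg 2: [1]
Peg 3: []

After move 4 (0->3):
Peg 0: []
Peg 1: [3]
Peg 2: [1]
Peg 3: [2]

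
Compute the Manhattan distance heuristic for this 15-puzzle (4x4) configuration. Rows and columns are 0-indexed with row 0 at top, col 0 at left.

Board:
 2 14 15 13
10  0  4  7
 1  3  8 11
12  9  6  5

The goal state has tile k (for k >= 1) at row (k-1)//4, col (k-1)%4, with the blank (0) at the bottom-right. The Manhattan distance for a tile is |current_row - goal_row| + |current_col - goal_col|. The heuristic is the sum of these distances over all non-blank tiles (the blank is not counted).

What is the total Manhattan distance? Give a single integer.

Tile 2: (0,0)->(0,1) = 1
Tile 14: (0,1)->(3,1) = 3
Tile 15: (0,2)->(3,2) = 3
Tile 13: (0,3)->(3,0) = 6
Tile 10: (1,0)->(2,1) = 2
Tile 4: (1,2)->(0,3) = 2
Tile 7: (1,3)->(1,2) = 1
Tile 1: (2,0)->(0,0) = 2
Tile 3: (2,1)->(0,2) = 3
Tile 8: (2,2)->(1,3) = 2
Tile 11: (2,3)->(2,2) = 1
Tile 12: (3,0)->(2,3) = 4
Tile 9: (3,1)->(2,0) = 2
Tile 6: (3,2)->(1,1) = 3
Tile 5: (3,3)->(1,0) = 5
Sum: 1 + 3 + 3 + 6 + 2 + 2 + 1 + 2 + 3 + 2 + 1 + 4 + 2 + 3 + 5 = 40

Answer: 40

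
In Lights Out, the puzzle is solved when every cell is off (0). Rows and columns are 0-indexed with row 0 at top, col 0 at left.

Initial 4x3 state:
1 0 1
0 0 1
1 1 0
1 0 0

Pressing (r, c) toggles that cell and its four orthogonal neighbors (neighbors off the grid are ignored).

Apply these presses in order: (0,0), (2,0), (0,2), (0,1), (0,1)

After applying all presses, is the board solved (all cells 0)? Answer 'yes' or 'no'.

After press 1 at (0,0):
0 1 1
1 0 1
1 1 0
1 0 0

After press 2 at (2,0):
0 1 1
0 0 1
0 0 0
0 0 0

After press 3 at (0,2):
0 0 0
0 0 0
0 0 0
0 0 0

After press 4 at (0,1):
1 1 1
0 1 0
0 0 0
0 0 0

After press 5 at (0,1):
0 0 0
0 0 0
0 0 0
0 0 0

Lights still on: 0

Answer: yes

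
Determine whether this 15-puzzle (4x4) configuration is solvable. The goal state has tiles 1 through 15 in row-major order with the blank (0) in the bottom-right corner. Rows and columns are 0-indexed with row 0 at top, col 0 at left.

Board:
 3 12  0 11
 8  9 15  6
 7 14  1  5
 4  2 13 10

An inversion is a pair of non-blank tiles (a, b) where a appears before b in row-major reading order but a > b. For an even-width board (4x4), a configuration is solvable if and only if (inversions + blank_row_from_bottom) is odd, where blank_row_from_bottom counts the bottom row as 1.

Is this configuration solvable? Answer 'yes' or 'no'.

Answer: no

Derivation:
Inversions: 60
Blank is in row 0 (0-indexed from top), which is row 4 counting from the bottom (bottom = 1).
60 + 4 = 64, which is even, so the puzzle is not solvable.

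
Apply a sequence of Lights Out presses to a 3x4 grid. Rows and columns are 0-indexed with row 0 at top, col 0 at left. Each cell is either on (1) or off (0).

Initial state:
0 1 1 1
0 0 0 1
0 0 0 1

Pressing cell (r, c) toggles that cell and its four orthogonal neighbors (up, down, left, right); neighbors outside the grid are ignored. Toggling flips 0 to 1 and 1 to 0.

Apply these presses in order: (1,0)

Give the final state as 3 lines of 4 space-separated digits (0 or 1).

Answer: 1 1 1 1
1 1 0 1
1 0 0 1

Derivation:
After press 1 at (1,0):
1 1 1 1
1 1 0 1
1 0 0 1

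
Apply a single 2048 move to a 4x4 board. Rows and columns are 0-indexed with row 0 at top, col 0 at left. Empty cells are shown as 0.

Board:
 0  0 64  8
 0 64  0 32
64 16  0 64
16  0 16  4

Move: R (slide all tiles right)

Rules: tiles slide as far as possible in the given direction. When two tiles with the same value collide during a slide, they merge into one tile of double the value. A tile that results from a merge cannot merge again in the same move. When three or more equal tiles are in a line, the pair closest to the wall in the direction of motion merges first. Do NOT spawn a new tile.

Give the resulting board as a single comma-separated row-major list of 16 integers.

Answer: 0, 0, 64, 8, 0, 0, 64, 32, 0, 64, 16, 64, 0, 0, 32, 4

Derivation:
Slide right:
row 0: [0, 0, 64, 8] -> [0, 0, 64, 8]
row 1: [0, 64, 0, 32] -> [0, 0, 64, 32]
row 2: [64, 16, 0, 64] -> [0, 64, 16, 64]
row 3: [16, 0, 16, 4] -> [0, 0, 32, 4]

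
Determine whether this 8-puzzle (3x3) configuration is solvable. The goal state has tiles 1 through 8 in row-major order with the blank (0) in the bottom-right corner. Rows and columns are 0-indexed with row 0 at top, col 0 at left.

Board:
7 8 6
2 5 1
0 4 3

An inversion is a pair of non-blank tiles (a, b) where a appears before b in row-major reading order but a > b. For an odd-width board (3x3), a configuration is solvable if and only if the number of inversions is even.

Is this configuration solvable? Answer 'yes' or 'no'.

Inversions (pairs i<j in row-major order where tile[i] > tile[j] > 0): 22
22 is even, so the puzzle is solvable.

Answer: yes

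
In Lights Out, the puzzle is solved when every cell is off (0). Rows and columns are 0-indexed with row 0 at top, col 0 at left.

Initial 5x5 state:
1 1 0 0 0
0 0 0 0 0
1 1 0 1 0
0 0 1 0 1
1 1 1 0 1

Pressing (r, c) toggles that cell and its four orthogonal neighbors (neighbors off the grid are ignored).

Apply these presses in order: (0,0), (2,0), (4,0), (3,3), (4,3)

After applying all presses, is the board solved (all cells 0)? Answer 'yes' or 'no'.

After press 1 at (0,0):
0 0 0 0 0
1 0 0 0 0
1 1 0 1 0
0 0 1 0 1
1 1 1 0 1

After press 2 at (2,0):
0 0 0 0 0
0 0 0 0 0
0 0 0 1 0
1 0 1 0 1
1 1 1 0 1

After press 3 at (4,0):
0 0 0 0 0
0 0 0 0 0
0 0 0 1 0
0 0 1 0 1
0 0 1 0 1

After press 4 at (3,3):
0 0 0 0 0
0 0 0 0 0
0 0 0 0 0
0 0 0 1 0
0 0 1 1 1

After press 5 at (4,3):
0 0 0 0 0
0 0 0 0 0
0 0 0 0 0
0 0 0 0 0
0 0 0 0 0

Lights still on: 0

Answer: yes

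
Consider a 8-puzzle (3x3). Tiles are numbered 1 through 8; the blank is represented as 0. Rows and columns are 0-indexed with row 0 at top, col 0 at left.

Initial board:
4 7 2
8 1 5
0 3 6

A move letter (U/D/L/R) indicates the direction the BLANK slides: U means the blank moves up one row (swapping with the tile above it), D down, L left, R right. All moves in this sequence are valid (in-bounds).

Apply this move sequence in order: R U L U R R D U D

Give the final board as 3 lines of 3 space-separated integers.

After move 1 (R):
4 7 2
8 1 5
3 0 6

After move 2 (U):
4 7 2
8 0 5
3 1 6

After move 3 (L):
4 7 2
0 8 5
3 1 6

After move 4 (U):
0 7 2
4 8 5
3 1 6

After move 5 (R):
7 0 2
4 8 5
3 1 6

After move 6 (R):
7 2 0
4 8 5
3 1 6

After move 7 (D):
7 2 5
4 8 0
3 1 6

After move 8 (U):
7 2 0
4 8 5
3 1 6

After move 9 (D):
7 2 5
4 8 0
3 1 6

Answer: 7 2 5
4 8 0
3 1 6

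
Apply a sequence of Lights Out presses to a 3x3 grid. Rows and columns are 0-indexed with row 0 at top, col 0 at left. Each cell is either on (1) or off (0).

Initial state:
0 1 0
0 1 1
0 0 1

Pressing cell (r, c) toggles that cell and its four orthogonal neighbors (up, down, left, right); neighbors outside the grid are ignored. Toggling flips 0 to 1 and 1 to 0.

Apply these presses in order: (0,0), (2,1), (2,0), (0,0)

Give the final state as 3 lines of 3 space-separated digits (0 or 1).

Answer: 0 1 0
1 0 1
0 0 0

Derivation:
After press 1 at (0,0):
1 0 0
1 1 1
0 0 1

After press 2 at (2,1):
1 0 0
1 0 1
1 1 0

After press 3 at (2,0):
1 0 0
0 0 1
0 0 0

After press 4 at (0,0):
0 1 0
1 0 1
0 0 0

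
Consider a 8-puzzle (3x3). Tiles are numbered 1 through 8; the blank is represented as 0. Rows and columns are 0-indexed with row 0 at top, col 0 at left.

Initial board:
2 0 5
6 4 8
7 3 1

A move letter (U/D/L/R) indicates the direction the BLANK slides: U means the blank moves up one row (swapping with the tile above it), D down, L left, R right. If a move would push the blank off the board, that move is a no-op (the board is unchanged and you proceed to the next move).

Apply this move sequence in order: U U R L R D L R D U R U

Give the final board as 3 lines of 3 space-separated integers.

After move 1 (U):
2 0 5
6 4 8
7 3 1

After move 2 (U):
2 0 5
6 4 8
7 3 1

After move 3 (R):
2 5 0
6 4 8
7 3 1

After move 4 (L):
2 0 5
6 4 8
7 3 1

After move 5 (R):
2 5 0
6 4 8
7 3 1

After move 6 (D):
2 5 8
6 4 0
7 3 1

After move 7 (L):
2 5 8
6 0 4
7 3 1

After move 8 (R):
2 5 8
6 4 0
7 3 1

After move 9 (D):
2 5 8
6 4 1
7 3 0

After move 10 (U):
2 5 8
6 4 0
7 3 1

After move 11 (R):
2 5 8
6 4 0
7 3 1

After move 12 (U):
2 5 0
6 4 8
7 3 1

Answer: 2 5 0
6 4 8
7 3 1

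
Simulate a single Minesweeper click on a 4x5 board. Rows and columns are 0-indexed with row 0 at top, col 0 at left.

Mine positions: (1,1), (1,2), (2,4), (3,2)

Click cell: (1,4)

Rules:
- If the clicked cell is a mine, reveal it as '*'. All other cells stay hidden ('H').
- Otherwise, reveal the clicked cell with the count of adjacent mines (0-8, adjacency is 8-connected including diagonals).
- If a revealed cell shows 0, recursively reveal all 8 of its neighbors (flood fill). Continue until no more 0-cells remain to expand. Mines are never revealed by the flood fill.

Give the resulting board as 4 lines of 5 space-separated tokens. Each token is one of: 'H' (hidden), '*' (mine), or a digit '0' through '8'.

H H H H H
H H H H 1
H H H H H
H H H H H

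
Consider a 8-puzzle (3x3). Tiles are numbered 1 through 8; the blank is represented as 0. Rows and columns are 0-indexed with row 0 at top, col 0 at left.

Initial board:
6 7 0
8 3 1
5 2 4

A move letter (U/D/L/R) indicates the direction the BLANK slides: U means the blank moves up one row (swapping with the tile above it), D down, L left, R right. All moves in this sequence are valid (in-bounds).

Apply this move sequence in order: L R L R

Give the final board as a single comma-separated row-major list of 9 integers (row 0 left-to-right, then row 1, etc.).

Answer: 6, 7, 0, 8, 3, 1, 5, 2, 4

Derivation:
After move 1 (L):
6 0 7
8 3 1
5 2 4

After move 2 (R):
6 7 0
8 3 1
5 2 4

After move 3 (L):
6 0 7
8 3 1
5 2 4

After move 4 (R):
6 7 0
8 3 1
5 2 4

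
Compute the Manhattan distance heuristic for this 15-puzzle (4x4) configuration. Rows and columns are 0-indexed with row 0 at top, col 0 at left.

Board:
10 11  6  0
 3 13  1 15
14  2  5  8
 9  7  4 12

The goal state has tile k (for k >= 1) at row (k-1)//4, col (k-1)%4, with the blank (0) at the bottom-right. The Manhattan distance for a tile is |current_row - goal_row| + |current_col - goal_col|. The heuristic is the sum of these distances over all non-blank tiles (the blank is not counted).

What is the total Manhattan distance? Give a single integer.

Tile 10: at (0,0), goal (2,1), distance |0-2|+|0-1| = 3
Tile 11: at (0,1), goal (2,2), distance |0-2|+|1-2| = 3
Tile 6: at (0,2), goal (1,1), distance |0-1|+|2-1| = 2
Tile 3: at (1,0), goal (0,2), distance |1-0|+|0-2| = 3
Tile 13: at (1,1), goal (3,0), distance |1-3|+|1-0| = 3
Tile 1: at (1,2), goal (0,0), distance |1-0|+|2-0| = 3
Tile 15: at (1,3), goal (3,2), distance |1-3|+|3-2| = 3
Tile 14: at (2,0), goal (3,1), distance |2-3|+|0-1| = 2
Tile 2: at (2,1), goal (0,1), distance |2-0|+|1-1| = 2
Tile 5: at (2,2), goal (1,0), distance |2-1|+|2-0| = 3
Tile 8: at (2,3), goal (1,3), distance |2-1|+|3-3| = 1
Tile 9: at (3,0), goal (2,0), distance |3-2|+|0-0| = 1
Tile 7: at (3,1), goal (1,2), distance |3-1|+|1-2| = 3
Tile 4: at (3,2), goal (0,3), distance |3-0|+|2-3| = 4
Tile 12: at (3,3), goal (2,3), distance |3-2|+|3-3| = 1
Sum: 3 + 3 + 2 + 3 + 3 + 3 + 3 + 2 + 2 + 3 + 1 + 1 + 3 + 4 + 1 = 37

Answer: 37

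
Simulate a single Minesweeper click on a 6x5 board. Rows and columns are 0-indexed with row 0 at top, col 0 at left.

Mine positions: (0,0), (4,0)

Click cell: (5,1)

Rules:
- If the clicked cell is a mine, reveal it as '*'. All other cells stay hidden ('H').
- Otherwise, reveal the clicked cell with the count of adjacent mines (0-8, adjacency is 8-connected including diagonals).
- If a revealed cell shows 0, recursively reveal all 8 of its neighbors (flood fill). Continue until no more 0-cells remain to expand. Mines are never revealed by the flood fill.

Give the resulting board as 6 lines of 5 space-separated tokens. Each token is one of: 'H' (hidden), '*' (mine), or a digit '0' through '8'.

H H H H H
H H H H H
H H H H H
H H H H H
H H H H H
H 1 H H H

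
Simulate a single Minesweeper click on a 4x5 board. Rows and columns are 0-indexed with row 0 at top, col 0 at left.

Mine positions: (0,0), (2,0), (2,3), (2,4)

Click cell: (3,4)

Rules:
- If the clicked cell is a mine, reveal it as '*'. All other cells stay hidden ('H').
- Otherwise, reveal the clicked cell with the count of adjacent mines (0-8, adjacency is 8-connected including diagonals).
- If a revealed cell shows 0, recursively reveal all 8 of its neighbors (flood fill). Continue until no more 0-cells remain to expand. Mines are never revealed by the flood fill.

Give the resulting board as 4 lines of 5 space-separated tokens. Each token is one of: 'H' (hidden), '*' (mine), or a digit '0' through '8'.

H H H H H
H H H H H
H H H H H
H H H H 2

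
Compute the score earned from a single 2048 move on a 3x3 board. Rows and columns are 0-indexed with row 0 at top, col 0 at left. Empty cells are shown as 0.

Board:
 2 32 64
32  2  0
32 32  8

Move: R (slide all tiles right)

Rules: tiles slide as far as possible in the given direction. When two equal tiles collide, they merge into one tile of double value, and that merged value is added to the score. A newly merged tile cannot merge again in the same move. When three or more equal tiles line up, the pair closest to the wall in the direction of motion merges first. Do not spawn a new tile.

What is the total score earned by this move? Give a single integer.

Slide right:
row 0: [2, 32, 64] -> [2, 32, 64]  score +0 (running 0)
row 1: [32, 2, 0] -> [0, 32, 2]  score +0 (running 0)
row 2: [32, 32, 8] -> [0, 64, 8]  score +64 (running 64)
Board after move:
 2 32 64
 0 32  2
 0 64  8

Answer: 64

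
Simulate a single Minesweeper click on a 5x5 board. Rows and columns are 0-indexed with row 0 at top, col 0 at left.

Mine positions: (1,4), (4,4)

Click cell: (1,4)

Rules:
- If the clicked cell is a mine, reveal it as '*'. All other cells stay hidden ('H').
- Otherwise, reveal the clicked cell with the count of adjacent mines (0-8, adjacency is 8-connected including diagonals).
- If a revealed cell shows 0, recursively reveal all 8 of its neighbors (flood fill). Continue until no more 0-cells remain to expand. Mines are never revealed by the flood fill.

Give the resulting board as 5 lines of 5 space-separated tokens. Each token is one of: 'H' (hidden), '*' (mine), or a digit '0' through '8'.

H H H H H
H H H H *
H H H H H
H H H H H
H H H H H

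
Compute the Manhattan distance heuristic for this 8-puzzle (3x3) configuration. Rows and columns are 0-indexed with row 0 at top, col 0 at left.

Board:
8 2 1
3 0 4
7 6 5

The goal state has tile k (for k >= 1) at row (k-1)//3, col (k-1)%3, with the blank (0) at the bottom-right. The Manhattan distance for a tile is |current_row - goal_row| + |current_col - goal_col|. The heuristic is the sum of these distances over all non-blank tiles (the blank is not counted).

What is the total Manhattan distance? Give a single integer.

Answer: 14

Derivation:
Tile 8: at (0,0), goal (2,1), distance |0-2|+|0-1| = 3
Tile 2: at (0,1), goal (0,1), distance |0-0|+|1-1| = 0
Tile 1: at (0,2), goal (0,0), distance |0-0|+|2-0| = 2
Tile 3: at (1,0), goal (0,2), distance |1-0|+|0-2| = 3
Tile 4: at (1,2), goal (1,0), distance |1-1|+|2-0| = 2
Tile 7: at (2,0), goal (2,0), distance |2-2|+|0-0| = 0
Tile 6: at (2,1), goal (1,2), distance |2-1|+|1-2| = 2
Tile 5: at (2,2), goal (1,1), distance |2-1|+|2-1| = 2
Sum: 3 + 0 + 2 + 3 + 2 + 0 + 2 + 2 = 14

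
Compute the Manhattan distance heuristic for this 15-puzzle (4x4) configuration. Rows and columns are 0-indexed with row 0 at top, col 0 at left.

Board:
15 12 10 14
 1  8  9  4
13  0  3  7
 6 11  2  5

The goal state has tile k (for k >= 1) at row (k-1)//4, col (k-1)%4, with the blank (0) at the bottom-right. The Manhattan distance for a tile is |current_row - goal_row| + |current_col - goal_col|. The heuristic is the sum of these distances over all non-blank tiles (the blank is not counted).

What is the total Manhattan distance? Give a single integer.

Tile 15: at (0,0), goal (3,2), distance |0-3|+|0-2| = 5
Tile 12: at (0,1), goal (2,3), distance |0-2|+|1-3| = 4
Tile 10: at (0,2), goal (2,1), distance |0-2|+|2-1| = 3
Tile 14: at (0,3), goal (3,1), distance |0-3|+|3-1| = 5
Tile 1: at (1,0), goal (0,0), distance |1-0|+|0-0| = 1
Tile 8: at (1,1), goal (1,3), distance |1-1|+|1-3| = 2
Tile 9: at (1,2), goal (2,0), distance |1-2|+|2-0| = 3
Tile 4: at (1,3), goal (0,3), distance |1-0|+|3-3| = 1
Tile 13: at (2,0), goal (3,0), distance |2-3|+|0-0| = 1
Tile 3: at (2,2), goal (0,2), distance |2-0|+|2-2| = 2
Tile 7: at (2,3), goal (1,2), distance |2-1|+|3-2| = 2
Tile 6: at (3,0), goal (1,1), distance |3-1|+|0-1| = 3
Tile 11: at (3,1), goal (2,2), distance |3-2|+|1-2| = 2
Tile 2: at (3,2), goal (0,1), distance |3-0|+|2-1| = 4
Tile 5: at (3,3), goal (1,0), distance |3-1|+|3-0| = 5
Sum: 5 + 4 + 3 + 5 + 1 + 2 + 3 + 1 + 1 + 2 + 2 + 3 + 2 + 4 + 5 = 43

Answer: 43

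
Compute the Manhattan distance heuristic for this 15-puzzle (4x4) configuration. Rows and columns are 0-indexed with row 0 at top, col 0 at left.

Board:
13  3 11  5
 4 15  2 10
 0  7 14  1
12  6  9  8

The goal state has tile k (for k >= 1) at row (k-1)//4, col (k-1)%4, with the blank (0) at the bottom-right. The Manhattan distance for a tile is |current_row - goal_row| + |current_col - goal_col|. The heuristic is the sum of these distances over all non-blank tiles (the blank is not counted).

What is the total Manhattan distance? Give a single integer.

Answer: 42

Derivation:
Tile 13: (0,0)->(3,0) = 3
Tile 3: (0,1)->(0,2) = 1
Tile 11: (0,2)->(2,2) = 2
Tile 5: (0,3)->(1,0) = 4
Tile 4: (1,0)->(0,3) = 4
Tile 15: (1,1)->(3,2) = 3
Tile 2: (1,2)->(0,1) = 2
Tile 10: (1,3)->(2,1) = 3
Tile 7: (2,1)->(1,2) = 2
Tile 14: (2,2)->(3,1) = 2
Tile 1: (2,3)->(0,0) = 5
Tile 12: (3,0)->(2,3) = 4
Tile 6: (3,1)->(1,1) = 2
Tile 9: (3,2)->(2,0) = 3
Tile 8: (3,3)->(1,3) = 2
Sum: 3 + 1 + 2 + 4 + 4 + 3 + 2 + 3 + 2 + 2 + 5 + 4 + 2 + 3 + 2 = 42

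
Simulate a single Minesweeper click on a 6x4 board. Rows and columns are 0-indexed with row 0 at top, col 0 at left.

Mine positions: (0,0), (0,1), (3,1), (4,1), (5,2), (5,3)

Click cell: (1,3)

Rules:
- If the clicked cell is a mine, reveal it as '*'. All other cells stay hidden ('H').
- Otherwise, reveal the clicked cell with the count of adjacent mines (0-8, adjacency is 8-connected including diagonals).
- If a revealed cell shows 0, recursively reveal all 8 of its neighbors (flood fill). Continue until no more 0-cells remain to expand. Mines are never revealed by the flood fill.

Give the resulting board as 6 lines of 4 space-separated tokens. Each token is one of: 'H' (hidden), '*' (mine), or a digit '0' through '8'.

H H 1 0
H H 1 0
H H 1 0
H H 2 0
H H 4 2
H H H H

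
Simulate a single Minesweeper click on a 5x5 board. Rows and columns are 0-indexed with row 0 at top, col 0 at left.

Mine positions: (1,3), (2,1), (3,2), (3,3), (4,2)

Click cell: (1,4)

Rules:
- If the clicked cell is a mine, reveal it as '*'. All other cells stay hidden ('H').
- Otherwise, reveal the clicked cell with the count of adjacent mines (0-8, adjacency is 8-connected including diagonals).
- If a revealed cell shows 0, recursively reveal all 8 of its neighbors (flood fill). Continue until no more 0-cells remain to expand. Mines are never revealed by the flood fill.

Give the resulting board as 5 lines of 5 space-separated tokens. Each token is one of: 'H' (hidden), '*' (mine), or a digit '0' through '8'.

H H H H H
H H H H 1
H H H H H
H H H H H
H H H H H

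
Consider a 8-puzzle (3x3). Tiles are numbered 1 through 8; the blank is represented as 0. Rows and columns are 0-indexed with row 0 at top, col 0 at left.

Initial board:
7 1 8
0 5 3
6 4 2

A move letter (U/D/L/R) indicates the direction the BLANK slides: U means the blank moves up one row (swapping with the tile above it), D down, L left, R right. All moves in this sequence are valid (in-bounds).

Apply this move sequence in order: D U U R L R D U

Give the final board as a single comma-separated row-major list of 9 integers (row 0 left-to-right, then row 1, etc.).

After move 1 (D):
7 1 8
6 5 3
0 4 2

After move 2 (U):
7 1 8
0 5 3
6 4 2

After move 3 (U):
0 1 8
7 5 3
6 4 2

After move 4 (R):
1 0 8
7 5 3
6 4 2

After move 5 (L):
0 1 8
7 5 3
6 4 2

After move 6 (R):
1 0 8
7 5 3
6 4 2

After move 7 (D):
1 5 8
7 0 3
6 4 2

After move 8 (U):
1 0 8
7 5 3
6 4 2

Answer: 1, 0, 8, 7, 5, 3, 6, 4, 2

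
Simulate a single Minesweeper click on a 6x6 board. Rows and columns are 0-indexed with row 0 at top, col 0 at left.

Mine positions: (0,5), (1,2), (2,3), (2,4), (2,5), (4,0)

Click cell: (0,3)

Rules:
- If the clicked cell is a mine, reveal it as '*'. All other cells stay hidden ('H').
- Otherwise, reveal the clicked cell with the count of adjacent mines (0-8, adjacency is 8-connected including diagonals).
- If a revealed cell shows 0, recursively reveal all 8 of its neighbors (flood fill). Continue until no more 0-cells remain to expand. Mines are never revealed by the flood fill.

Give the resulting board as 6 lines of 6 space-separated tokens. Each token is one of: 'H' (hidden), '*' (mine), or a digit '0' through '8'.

H H H 1 H H
H H H H H H
H H H H H H
H H H H H H
H H H H H H
H H H H H H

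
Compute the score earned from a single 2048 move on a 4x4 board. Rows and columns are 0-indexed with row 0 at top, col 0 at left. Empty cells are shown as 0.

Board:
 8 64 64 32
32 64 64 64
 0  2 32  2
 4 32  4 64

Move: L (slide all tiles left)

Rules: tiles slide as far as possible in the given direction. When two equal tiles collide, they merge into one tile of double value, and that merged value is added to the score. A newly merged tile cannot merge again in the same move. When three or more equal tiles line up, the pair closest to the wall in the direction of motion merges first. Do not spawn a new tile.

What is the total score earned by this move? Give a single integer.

Answer: 256

Derivation:
Slide left:
row 0: [8, 64, 64, 32] -> [8, 128, 32, 0]  score +128 (running 128)
row 1: [32, 64, 64, 64] -> [32, 128, 64, 0]  score +128 (running 256)
row 2: [0, 2, 32, 2] -> [2, 32, 2, 0]  score +0 (running 256)
row 3: [4, 32, 4, 64] -> [4, 32, 4, 64]  score +0 (running 256)
Board after move:
  8 128  32   0
 32 128  64   0
  2  32   2   0
  4  32   4  64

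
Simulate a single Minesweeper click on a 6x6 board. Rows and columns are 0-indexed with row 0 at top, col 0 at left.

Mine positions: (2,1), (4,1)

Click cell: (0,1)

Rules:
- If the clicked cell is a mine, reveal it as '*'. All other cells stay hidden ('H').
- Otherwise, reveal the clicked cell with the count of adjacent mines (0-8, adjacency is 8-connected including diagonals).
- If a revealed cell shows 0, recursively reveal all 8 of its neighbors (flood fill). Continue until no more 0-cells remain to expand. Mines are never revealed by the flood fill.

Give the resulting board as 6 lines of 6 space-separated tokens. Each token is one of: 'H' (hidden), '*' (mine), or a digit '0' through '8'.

0 0 0 0 0 0
1 1 1 0 0 0
H H 1 0 0 0
H H 2 0 0 0
H H 1 0 0 0
H H 1 0 0 0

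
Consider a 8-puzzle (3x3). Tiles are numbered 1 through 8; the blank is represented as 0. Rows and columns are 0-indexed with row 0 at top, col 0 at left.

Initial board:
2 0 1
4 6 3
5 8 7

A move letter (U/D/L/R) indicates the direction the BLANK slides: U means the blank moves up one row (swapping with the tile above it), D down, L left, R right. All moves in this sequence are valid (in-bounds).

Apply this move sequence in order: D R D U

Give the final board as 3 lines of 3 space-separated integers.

After move 1 (D):
2 6 1
4 0 3
5 8 7

After move 2 (R):
2 6 1
4 3 0
5 8 7

After move 3 (D):
2 6 1
4 3 7
5 8 0

After move 4 (U):
2 6 1
4 3 0
5 8 7

Answer: 2 6 1
4 3 0
5 8 7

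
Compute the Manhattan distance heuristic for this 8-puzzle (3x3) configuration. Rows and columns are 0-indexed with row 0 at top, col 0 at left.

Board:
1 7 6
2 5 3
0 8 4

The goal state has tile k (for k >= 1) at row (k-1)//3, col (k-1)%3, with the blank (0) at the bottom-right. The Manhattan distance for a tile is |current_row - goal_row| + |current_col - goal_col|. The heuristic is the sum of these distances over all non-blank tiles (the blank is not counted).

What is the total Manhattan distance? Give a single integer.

Answer: 10

Derivation:
Tile 1: (0,0)->(0,0) = 0
Tile 7: (0,1)->(2,0) = 3
Tile 6: (0,2)->(1,2) = 1
Tile 2: (1,0)->(0,1) = 2
Tile 5: (1,1)->(1,1) = 0
Tile 3: (1,2)->(0,2) = 1
Tile 8: (2,1)->(2,1) = 0
Tile 4: (2,2)->(1,0) = 3
Sum: 0 + 3 + 1 + 2 + 0 + 1 + 0 + 3 = 10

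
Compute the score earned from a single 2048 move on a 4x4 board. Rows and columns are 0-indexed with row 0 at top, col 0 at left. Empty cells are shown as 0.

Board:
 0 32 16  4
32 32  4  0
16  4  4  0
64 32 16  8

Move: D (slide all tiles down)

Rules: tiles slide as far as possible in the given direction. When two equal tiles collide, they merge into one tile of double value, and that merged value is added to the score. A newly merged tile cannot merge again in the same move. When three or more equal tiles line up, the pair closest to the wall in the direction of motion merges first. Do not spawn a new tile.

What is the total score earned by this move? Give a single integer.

Answer: 72

Derivation:
Slide down:
col 0: [0, 32, 16, 64] -> [0, 32, 16, 64]  score +0 (running 0)
col 1: [32, 32, 4, 32] -> [0, 64, 4, 32]  score +64 (running 64)
col 2: [16, 4, 4, 16] -> [0, 16, 8, 16]  score +8 (running 72)
col 3: [4, 0, 0, 8] -> [0, 0, 4, 8]  score +0 (running 72)
Board after move:
 0  0  0  0
32 64 16  0
16  4  8  4
64 32 16  8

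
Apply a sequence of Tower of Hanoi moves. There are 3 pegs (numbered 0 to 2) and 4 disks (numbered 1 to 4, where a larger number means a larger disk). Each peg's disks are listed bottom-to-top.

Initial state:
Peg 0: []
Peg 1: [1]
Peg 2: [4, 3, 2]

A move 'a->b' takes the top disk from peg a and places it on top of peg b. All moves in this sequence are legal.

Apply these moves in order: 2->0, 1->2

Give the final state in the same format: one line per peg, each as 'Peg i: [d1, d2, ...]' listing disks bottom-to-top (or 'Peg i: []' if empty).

Answer: Peg 0: [2]
Peg 1: []
Peg 2: [4, 3, 1]

Derivation:
After move 1 (2->0):
Peg 0: [2]
Peg 1: [1]
Peg 2: [4, 3]

After move 2 (1->2):
Peg 0: [2]
Peg 1: []
Peg 2: [4, 3, 1]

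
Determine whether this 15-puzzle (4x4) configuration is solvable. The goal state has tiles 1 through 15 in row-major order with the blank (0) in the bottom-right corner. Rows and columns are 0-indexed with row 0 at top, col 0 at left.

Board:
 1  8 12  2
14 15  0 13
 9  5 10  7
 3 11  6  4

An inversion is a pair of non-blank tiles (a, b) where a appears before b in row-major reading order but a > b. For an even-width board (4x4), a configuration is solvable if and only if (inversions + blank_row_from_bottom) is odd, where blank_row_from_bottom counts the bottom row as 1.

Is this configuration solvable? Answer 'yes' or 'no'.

Answer: yes

Derivation:
Inversions: 58
Blank is in row 1 (0-indexed from top), which is row 3 counting from the bottom (bottom = 1).
58 + 3 = 61, which is odd, so the puzzle is solvable.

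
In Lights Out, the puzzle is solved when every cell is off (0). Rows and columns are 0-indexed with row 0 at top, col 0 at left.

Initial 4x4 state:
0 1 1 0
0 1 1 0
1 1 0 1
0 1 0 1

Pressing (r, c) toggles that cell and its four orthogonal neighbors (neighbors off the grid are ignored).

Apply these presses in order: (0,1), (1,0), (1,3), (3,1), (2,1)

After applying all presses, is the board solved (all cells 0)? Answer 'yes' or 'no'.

Answer: no

Derivation:
After press 1 at (0,1):
1 0 0 0
0 0 1 0
1 1 0 1
0 1 0 1

After press 2 at (1,0):
0 0 0 0
1 1 1 0
0 1 0 1
0 1 0 1

After press 3 at (1,3):
0 0 0 1
1 1 0 1
0 1 0 0
0 1 0 1

After press 4 at (3,1):
0 0 0 1
1 1 0 1
0 0 0 0
1 0 1 1

After press 5 at (2,1):
0 0 0 1
1 0 0 1
1 1 1 0
1 1 1 1

Lights still on: 10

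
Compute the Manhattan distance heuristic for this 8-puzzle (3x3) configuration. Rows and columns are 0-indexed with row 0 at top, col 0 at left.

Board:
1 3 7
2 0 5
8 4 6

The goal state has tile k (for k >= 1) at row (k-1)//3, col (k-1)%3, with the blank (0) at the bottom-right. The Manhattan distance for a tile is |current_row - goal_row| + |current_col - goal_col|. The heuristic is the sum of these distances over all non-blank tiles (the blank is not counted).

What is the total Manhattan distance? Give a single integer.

Tile 1: (0,0)->(0,0) = 0
Tile 3: (0,1)->(0,2) = 1
Tile 7: (0,2)->(2,0) = 4
Tile 2: (1,0)->(0,1) = 2
Tile 5: (1,2)->(1,1) = 1
Tile 8: (2,0)->(2,1) = 1
Tile 4: (2,1)->(1,0) = 2
Tile 6: (2,2)->(1,2) = 1
Sum: 0 + 1 + 4 + 2 + 1 + 1 + 2 + 1 = 12

Answer: 12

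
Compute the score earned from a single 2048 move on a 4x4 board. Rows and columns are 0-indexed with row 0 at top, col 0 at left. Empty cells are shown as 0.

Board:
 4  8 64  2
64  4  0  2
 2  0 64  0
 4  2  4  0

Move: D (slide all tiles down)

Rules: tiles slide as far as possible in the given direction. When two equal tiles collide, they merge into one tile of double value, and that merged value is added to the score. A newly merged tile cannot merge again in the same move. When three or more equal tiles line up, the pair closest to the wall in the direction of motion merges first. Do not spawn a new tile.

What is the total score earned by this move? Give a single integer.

Slide down:
col 0: [4, 64, 2, 4] -> [4, 64, 2, 4]  score +0 (running 0)
col 1: [8, 4, 0, 2] -> [0, 8, 4, 2]  score +0 (running 0)
col 2: [64, 0, 64, 4] -> [0, 0, 128, 4]  score +128 (running 128)
col 3: [2, 2, 0, 0] -> [0, 0, 0, 4]  score +4 (running 132)
Board after move:
  4   0   0   0
 64   8   0   0
  2   4 128   0
  4   2   4   4

Answer: 132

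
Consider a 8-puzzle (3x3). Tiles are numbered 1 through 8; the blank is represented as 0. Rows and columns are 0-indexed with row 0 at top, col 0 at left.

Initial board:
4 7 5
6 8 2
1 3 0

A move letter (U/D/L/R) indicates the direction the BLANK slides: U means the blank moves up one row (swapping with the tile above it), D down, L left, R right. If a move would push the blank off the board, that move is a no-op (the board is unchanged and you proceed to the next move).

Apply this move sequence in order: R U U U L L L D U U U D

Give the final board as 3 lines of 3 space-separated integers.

Answer: 6 4 7
0 8 5
1 3 2

Derivation:
After move 1 (R):
4 7 5
6 8 2
1 3 0

After move 2 (U):
4 7 5
6 8 0
1 3 2

After move 3 (U):
4 7 0
6 8 5
1 3 2

After move 4 (U):
4 7 0
6 8 5
1 3 2

After move 5 (L):
4 0 7
6 8 5
1 3 2

After move 6 (L):
0 4 7
6 8 5
1 3 2

After move 7 (L):
0 4 7
6 8 5
1 3 2

After move 8 (D):
6 4 7
0 8 5
1 3 2

After move 9 (U):
0 4 7
6 8 5
1 3 2

After move 10 (U):
0 4 7
6 8 5
1 3 2

After move 11 (U):
0 4 7
6 8 5
1 3 2

After move 12 (D):
6 4 7
0 8 5
1 3 2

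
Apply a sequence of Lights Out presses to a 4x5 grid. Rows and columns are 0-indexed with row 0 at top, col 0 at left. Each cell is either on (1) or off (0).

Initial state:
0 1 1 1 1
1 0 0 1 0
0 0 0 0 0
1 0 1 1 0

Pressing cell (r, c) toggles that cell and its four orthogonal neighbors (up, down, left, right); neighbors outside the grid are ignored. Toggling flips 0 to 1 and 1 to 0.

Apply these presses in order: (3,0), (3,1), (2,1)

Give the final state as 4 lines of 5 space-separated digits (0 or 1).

Answer: 0 1 1 1 1
1 1 0 1 0
0 0 1 0 0
1 1 0 1 0

Derivation:
After press 1 at (3,0):
0 1 1 1 1
1 0 0 1 0
1 0 0 0 0
0 1 1 1 0

After press 2 at (3,1):
0 1 1 1 1
1 0 0 1 0
1 1 0 0 0
1 0 0 1 0

After press 3 at (2,1):
0 1 1 1 1
1 1 0 1 0
0 0 1 0 0
1 1 0 1 0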